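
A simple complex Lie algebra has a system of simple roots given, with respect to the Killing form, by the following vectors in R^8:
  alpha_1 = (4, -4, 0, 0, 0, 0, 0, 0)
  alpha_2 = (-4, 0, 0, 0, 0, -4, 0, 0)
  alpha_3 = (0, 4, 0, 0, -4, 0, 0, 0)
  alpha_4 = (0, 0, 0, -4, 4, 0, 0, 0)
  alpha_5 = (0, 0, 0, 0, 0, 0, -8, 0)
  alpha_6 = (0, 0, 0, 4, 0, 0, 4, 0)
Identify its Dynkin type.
Compute the Cartan integers a_ij = 2(alpha_i, alpha_j)/(alpha_j, alpha_j); the resulting 6x6 Cartan matrix is
[[2, -1, -1, 0, 0, 0], [-1, 2, 0, 0, 0, 0], [-1, 0, 2, -1, 0, 0], [0, 0, -1, 2, 0, -1], [0, 0, 0, 0, 2, -2], [0, 0, 0, -1, -1, 2]].
The roots have two lengths (squared-length ratio 2:1); the short ones are alpha_{1,2,3,4,6}. The associated Dynkin diagram is a chain of 6 nodes with a double edge at one end; the terminal node there is the unique long simple root (C_6), so the type is C_6 (the algebra sp(12)).

C_6 (sp(12))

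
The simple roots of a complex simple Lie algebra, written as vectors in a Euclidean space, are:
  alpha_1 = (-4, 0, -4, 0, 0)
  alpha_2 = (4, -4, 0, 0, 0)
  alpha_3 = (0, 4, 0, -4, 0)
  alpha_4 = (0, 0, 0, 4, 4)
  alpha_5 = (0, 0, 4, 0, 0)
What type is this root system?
B5

Compute the Cartan integers a_ij = 2(alpha_i, alpha_j)/(alpha_j, alpha_j); the resulting 5x5 Cartan matrix is
[[2, -1, 0, 0, -2], [-1, 2, -1, 0, 0], [0, -1, 2, -1, 0], [0, 0, -1, 2, 0], [-1, 0, 0, 0, 2]].
The roots have two lengths (squared-length ratio 2:1); the short ones are alpha_{5}. The associated Dynkin diagram is a chain of 5 nodes with a double edge at one end; the terminal node there is the unique short simple root (B_5), so the type is B_5 (the algebra so(11)).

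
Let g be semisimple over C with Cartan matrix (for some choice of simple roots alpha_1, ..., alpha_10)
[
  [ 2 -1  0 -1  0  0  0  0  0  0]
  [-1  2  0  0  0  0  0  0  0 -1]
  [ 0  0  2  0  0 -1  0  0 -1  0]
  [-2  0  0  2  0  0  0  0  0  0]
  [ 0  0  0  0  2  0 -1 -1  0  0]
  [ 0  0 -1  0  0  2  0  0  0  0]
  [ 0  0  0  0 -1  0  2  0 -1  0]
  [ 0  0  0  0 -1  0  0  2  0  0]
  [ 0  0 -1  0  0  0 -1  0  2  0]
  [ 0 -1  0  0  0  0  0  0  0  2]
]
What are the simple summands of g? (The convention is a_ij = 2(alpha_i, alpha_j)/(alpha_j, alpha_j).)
A_6 ⊕ C_4

The diagram associated to this matrix has two connected components: the simple roots {alpha_3, alpha_5, alpha_6, alpha_7, alpha_8, alpha_9} form a chain of 6 nodes with single edges (A_6), and {alpha_1, alpha_2, alpha_4, alpha_10} form a chain of 4 nodes with a double edge at one end; the terminal node there is the unique long simple root (C_4). A semisimple Lie algebra decomposes uniquely as the direct sum of simple ideals, one per connected component of its Dynkin diagram, so g ≅ A_6 ⊕ C_4 (dimension 48 + 36 = 84).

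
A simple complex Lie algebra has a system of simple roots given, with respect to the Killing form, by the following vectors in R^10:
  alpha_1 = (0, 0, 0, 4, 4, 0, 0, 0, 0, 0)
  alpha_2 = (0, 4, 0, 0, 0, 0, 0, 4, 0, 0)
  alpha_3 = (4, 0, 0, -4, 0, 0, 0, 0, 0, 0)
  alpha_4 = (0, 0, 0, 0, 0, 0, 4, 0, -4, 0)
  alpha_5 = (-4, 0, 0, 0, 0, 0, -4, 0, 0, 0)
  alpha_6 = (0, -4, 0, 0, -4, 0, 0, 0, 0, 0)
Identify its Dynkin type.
Compute the Cartan integers a_ij = 2(alpha_i, alpha_j)/(alpha_j, alpha_j); the resulting 6x6 Cartan matrix is
[[2, 0, -1, 0, 0, -1], [0, 2, 0, 0, 0, -1], [-1, 0, 2, 0, -1, 0], [0, 0, 0, 2, -1, 0], [0, 0, -1, -1, 2, 0], [-1, -1, 0, 0, 0, 2]].
All simple roots have the same length, so the diagram is simply laced. The associated Dynkin diagram is a chain of 6 nodes with single edges (A_6), so the type is A_6 (the algebra sl(7)).

A_6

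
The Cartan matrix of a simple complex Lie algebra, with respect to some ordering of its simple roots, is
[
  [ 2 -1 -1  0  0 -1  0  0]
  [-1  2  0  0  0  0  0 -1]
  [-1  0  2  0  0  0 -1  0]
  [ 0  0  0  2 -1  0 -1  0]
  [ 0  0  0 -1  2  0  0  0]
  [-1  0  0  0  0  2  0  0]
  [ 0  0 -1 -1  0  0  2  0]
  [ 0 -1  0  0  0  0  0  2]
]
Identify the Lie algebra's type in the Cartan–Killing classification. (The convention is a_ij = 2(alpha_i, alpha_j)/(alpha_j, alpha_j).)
E_8

The matrix has rank 8 with 2's on the diagonal. Reading the off-diagonal entries as Dynkin edges (a single edge where a_ij = a_ji = -1; a double or triple edge where a_ij * a_ji = 2 or 3), the diagram is a chain of 7 nodes with one extra node attached to the third node from one end (E_8). One simple-root ordering that puts it in standard form is (alpha_8, alpha_6, alpha_2, alpha_1, alpha_3, alpha_7, alpha_4, alpha_5). So the algebra is type E_8.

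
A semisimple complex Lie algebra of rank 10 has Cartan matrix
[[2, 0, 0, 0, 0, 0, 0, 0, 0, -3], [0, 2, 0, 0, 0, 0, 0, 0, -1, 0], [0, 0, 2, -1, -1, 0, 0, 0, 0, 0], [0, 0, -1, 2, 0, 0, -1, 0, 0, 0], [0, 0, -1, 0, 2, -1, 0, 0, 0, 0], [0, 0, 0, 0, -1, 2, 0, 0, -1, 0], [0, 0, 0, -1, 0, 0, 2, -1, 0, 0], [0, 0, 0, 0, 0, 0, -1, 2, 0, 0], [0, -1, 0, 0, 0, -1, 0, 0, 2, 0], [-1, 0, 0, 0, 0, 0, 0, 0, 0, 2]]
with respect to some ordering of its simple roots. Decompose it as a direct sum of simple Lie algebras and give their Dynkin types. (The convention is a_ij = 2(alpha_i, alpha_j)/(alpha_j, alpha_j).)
The diagram associated to this matrix has two connected components: the simple roots {alpha_2, alpha_3, alpha_4, alpha_5, alpha_6, alpha_7, alpha_8, alpha_9} form a chain of 8 nodes with single edges (A_8), and {alpha_1, alpha_10} form two nodes joined by a triple edge (G_2). A semisimple Lie algebra decomposes uniquely as the direct sum of simple ideals, one per connected component of its Dynkin diagram, so g ≅ A_8 ⊕ G_2 (dimension 80 + 14 = 94).

A_8 ⊕ G_2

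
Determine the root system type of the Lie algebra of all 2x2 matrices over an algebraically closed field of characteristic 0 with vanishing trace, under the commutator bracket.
This is sl(2), which has dimension 2^2 - 1 = 3 and rank 2 - 1 = 1 (a Cartan subalgebra is the diagonal traceless matrices). In the classification of classical Lie algebras, the special linear algebra sl(n+1) has type A_n; here n = 1, so the Dynkin diagram is a chain of 1 nodes with single edges (A_1). Hence the type is A_1.

A_1 (sl(2))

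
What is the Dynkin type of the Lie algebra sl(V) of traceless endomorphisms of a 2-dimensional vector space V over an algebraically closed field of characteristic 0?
This is sl(2), which has dimension 2^2 - 1 = 3 and rank 2 - 1 = 1 (a Cartan subalgebra is the diagonal traceless matrices). In the classification of classical Lie algebras, the special linear algebra sl(n+1) has type A_n; here n = 1, so the Dynkin diagram is a chain of 1 nodes with single edges (A_1). Hence the type is A_1.

type A_1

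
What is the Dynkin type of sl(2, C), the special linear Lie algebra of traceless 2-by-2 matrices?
This is sl(2), which has dimension 2^2 - 1 = 3 and rank 2 - 1 = 1 (a Cartan subalgebra is the diagonal traceless matrices). In the classification of classical Lie algebras, the special linear algebra sl(n+1) has type A_n; here n = 1, so the Dynkin diagram is a chain of 1 nodes with single edges (A_1). Hence the type is A_1.

A_1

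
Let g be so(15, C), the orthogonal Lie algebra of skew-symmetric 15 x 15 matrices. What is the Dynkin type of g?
This is so(15) with 15 odd, which has dimension 15(15-1)/2 = 105 and rank (15-1)/2 = 7. In the classification of classical Lie algebras, the orthogonal algebra so(2n+1) in an odd number of variables has type B_n; here n = 7, so the Dynkin diagram is a chain of 7 nodes with a double edge at one end; the terminal node there is the unique short simple root (B_7). Hence the type is B_7.

type B_7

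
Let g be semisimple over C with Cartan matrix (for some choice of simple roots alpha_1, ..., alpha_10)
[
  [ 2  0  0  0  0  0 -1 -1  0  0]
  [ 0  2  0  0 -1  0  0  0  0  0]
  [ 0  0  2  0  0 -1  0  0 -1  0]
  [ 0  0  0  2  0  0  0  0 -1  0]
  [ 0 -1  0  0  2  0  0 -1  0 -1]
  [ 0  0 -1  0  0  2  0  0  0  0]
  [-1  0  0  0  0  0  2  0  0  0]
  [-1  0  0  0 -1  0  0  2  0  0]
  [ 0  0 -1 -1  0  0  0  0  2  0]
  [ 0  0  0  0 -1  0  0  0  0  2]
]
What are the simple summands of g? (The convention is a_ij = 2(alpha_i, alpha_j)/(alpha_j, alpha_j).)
The diagram associated to this matrix has two connected components: the simple roots {alpha_3, alpha_4, alpha_6, alpha_9} form a chain of 4 nodes with single edges (A_4), and {alpha_1, alpha_2, alpha_5, alpha_7, alpha_8, alpha_10} form a chain of 4 nodes with a fork of two nodes at one end (D_6). A semisimple Lie algebra decomposes uniquely as the direct sum of simple ideals, one per connected component of its Dynkin diagram, so g ≅ A_4 ⊕ D_6 (dimension 24 + 66 = 90).

type A_4 + type D_6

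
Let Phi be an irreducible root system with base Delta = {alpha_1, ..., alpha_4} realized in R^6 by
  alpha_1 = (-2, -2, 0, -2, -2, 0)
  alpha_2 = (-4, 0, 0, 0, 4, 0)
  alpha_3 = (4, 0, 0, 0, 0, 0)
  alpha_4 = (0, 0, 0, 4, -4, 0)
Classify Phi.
F_4

Compute the Cartan integers a_ij = 2(alpha_i, alpha_j)/(alpha_j, alpha_j); the resulting 4x4 Cartan matrix is
[[2, 0, -1, 0], [0, 2, -2, -1], [-1, -1, 2, 0], [0, -1, 0, 2]].
The roots have two lengths (squared-length ratio 2:1); the short ones are alpha_{1,3}. The associated Dynkin diagram is a chain of 4 nodes with a double edge between the middle two (F_4), so the type is F_4.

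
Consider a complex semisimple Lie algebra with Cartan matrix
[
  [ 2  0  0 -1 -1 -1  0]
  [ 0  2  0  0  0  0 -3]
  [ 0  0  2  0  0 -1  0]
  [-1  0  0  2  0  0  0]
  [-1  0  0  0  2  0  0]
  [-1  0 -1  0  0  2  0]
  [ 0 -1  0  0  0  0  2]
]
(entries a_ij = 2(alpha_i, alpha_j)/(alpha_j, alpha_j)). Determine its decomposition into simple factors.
type D_5 ⊕ type G_2

The diagram associated to this matrix has two connected components: the simple roots {alpha_1, alpha_3, alpha_4, alpha_5, alpha_6} form a chain of 3 nodes with a fork of two nodes at one end (D_5), and {alpha_2, alpha_7} form two nodes joined by a triple edge (G_2). A semisimple Lie algebra decomposes uniquely as the direct sum of simple ideals, one per connected component of its Dynkin diagram, so g ≅ D_5 ⊕ G_2 (dimension 45 + 14 = 59).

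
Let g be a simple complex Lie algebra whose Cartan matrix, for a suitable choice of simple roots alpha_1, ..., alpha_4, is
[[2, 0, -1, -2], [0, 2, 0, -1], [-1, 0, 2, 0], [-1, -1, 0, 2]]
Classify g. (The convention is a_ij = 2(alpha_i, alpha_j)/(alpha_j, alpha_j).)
The matrix has rank 4 with 2's on the diagonal. Reading the off-diagonal entries as Dynkin edges (a single edge where a_ij = a_ji = -1; a double or triple edge where a_ij * a_ji = 2 or 3), the diagram is a chain of 4 nodes with a double edge between the middle two (F_4). One simple-root ordering that puts it in standard form is (alpha_3, alpha_1, alpha_4, alpha_2). So the algebra is type F_4.

type F_4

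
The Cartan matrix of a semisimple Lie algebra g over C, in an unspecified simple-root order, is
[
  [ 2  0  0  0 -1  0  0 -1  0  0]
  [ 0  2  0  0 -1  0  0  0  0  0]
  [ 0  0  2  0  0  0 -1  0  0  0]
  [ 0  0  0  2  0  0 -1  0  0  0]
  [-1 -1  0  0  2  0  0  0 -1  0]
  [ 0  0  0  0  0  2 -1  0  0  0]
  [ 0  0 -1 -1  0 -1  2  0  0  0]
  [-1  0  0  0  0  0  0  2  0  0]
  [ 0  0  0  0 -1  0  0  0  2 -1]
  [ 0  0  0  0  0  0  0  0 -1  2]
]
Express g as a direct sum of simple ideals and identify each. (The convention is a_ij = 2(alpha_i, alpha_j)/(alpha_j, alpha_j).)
The diagram associated to this matrix has two connected components: the simple roots {alpha_3, alpha_4, alpha_6, alpha_7} form a chain of 2 nodes with a fork of two nodes at one end (D_4), and {alpha_1, alpha_2, alpha_5, alpha_8, alpha_9, alpha_10} form a chain of 5 nodes with one extra node attached to the third node from one end (E_6). A semisimple Lie algebra decomposes uniquely as the direct sum of simple ideals, one per connected component of its Dynkin diagram, so g ≅ D_4 ⊕ E_6 (dimension 28 + 78 = 106).

D4 ⊕ E6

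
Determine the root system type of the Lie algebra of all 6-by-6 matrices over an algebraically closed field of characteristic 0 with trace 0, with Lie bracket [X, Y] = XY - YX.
This is sl(6), which has dimension 6^2 - 1 = 35 and rank 6 - 1 = 5 (a Cartan subalgebra is the diagonal traceless matrices). In the classification of classical Lie algebras, the special linear algebra sl(n+1) has type A_n; here n = 5, so the Dynkin diagram is a chain of 5 nodes with single edges (A_5). Hence the type is A_5.

A5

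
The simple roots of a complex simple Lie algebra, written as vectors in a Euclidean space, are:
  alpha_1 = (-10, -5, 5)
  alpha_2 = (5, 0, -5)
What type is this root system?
type G_2

Compute the Cartan integers a_ij = 2(alpha_i, alpha_j)/(alpha_j, alpha_j); the resulting 2x2 Cartan matrix is
[[2, -3], [-1, 2]].
The roots have two lengths (squared-length ratio 3:1); the short ones are alpha_{2}. The associated Dynkin diagram is two nodes joined by a triple edge (G_2), so the type is G_2.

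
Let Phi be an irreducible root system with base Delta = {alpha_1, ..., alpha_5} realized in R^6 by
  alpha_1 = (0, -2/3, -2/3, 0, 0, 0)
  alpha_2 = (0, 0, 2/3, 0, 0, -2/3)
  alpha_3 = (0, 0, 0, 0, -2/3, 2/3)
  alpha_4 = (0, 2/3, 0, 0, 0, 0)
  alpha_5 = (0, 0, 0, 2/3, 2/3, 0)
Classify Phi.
Compute the Cartan integers a_ij = 2(alpha_i, alpha_j)/(alpha_j, alpha_j); the resulting 5x5 Cartan matrix is
[[2, -1, 0, -2, 0], [-1, 2, -1, 0, 0], [0, -1, 2, 0, -1], [-1, 0, 0, 2, 0], [0, 0, -1, 0, 2]].
The roots have two lengths (squared-length ratio 2:1); the short ones are alpha_{4}. The associated Dynkin diagram is a chain of 5 nodes with a double edge at one end; the terminal node there is the unique short simple root (B_5), so the type is B_5 (the algebra so(11)).

type B_5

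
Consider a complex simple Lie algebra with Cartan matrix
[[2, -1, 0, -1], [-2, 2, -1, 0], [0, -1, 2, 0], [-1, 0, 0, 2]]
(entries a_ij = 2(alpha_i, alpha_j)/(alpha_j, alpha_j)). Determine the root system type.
The matrix has rank 4 with 2's on the diagonal. Reading the off-diagonal entries as Dynkin edges (a single edge where a_ij = a_ji = -1; a double or triple edge where a_ij * a_ji = 2 or 3), the diagram is a chain of 4 nodes with a double edge between the middle two (F_4). One simple-root ordering that puts it in standard form is (alpha_3, alpha_2, alpha_1, alpha_4). So the algebra is type F_4.

F4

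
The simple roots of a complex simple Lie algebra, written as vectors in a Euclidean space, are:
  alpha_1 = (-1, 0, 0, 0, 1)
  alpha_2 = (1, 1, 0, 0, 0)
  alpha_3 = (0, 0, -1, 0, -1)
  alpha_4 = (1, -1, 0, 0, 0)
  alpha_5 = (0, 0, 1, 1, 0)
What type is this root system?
Compute the Cartan integers a_ij = 2(alpha_i, alpha_j)/(alpha_j, alpha_j); the resulting 5x5 Cartan matrix is
[[2, -1, -1, -1, 0], [-1, 2, 0, 0, 0], [-1, 0, 2, 0, -1], [-1, 0, 0, 2, 0], [0, 0, -1, 0, 2]].
All simple roots have the same length, so the diagram is simply laced. The associated Dynkin diagram is a chain of 3 nodes with a fork of two nodes at one end (D_5), so the type is D_5 (the algebra so(10)).

D5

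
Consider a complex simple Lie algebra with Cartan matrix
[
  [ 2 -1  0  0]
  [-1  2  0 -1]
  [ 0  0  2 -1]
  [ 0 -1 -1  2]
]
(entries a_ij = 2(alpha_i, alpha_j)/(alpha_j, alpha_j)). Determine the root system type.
The matrix has rank 4 with 2's on the diagonal. Reading the off-diagonal entries as Dynkin edges (a single edge where a_ij = a_ji = -1; a double or triple edge where a_ij * a_ji = 2 or 3), the diagram is a chain of 4 nodes with single edges (A_4). One simple-root ordering that puts it in standard form is (alpha_1, alpha_2, alpha_4, alpha_3). So the algebra is type A_4, i.e. sl(5).

A_4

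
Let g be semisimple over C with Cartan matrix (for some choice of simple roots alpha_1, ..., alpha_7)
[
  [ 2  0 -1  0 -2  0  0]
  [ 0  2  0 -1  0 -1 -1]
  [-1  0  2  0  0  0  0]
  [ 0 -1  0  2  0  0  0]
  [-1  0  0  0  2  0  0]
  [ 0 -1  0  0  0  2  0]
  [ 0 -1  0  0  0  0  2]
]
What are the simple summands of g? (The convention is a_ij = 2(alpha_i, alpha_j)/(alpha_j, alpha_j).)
The diagram associated to this matrix has two connected components: the simple roots {alpha_1, alpha_3, alpha_5} form a chain of 3 nodes with a double edge at one end; the terminal node there is the unique short simple root (B_3), and {alpha_2, alpha_4, alpha_6, alpha_7} form a chain of 2 nodes with a fork of two nodes at one end (D_4). A semisimple Lie algebra decomposes uniquely as the direct sum of simple ideals, one per connected component of its Dynkin diagram, so g ≅ B_3 ⊕ D_4 (dimension 21 + 28 = 49).

type B_3 ⊕ type D_4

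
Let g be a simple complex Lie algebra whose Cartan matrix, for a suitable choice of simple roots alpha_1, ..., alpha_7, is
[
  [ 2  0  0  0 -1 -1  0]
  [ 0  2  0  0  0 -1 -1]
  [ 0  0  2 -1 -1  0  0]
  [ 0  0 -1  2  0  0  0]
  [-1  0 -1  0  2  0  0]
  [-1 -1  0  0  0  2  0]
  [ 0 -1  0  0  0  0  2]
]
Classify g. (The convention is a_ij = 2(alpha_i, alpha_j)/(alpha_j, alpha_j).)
The matrix has rank 7 with 2's on the diagonal. Reading the off-diagonal entries as Dynkin edges (a single edge where a_ij = a_ji = -1; a double or triple edge where a_ij * a_ji = 2 or 3), the diagram is a chain of 7 nodes with single edges (A_7). One simple-root ordering that puts it in standard form is (alpha_7, alpha_2, alpha_6, alpha_1, alpha_5, alpha_3, alpha_4). So the algebra is type A_7, i.e. sl(8).

A_7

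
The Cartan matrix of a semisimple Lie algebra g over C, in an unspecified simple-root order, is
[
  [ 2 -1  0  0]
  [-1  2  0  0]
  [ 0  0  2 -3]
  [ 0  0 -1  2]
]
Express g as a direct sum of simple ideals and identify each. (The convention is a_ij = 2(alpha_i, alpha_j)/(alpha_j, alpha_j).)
A_2 ⊕ G_2

The diagram associated to this matrix has two connected components: the simple roots {alpha_1, alpha_2} form a chain of 2 nodes with single edges (A_2), and {alpha_3, alpha_4} form two nodes joined by a triple edge (G_2). A semisimple Lie algebra decomposes uniquely as the direct sum of simple ideals, one per connected component of its Dynkin diagram, so g ≅ A_2 ⊕ G_2 (dimension 8 + 14 = 22).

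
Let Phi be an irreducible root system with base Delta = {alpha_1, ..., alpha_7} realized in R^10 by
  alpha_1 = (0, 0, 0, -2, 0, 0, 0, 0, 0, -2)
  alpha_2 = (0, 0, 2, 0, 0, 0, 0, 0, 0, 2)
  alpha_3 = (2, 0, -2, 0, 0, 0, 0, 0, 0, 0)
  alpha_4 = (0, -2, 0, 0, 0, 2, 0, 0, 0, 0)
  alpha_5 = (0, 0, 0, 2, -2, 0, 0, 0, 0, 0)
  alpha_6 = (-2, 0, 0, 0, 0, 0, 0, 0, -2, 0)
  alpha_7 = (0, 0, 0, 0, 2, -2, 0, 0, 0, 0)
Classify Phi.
Compute the Cartan integers a_ij = 2(alpha_i, alpha_j)/(alpha_j, alpha_j); the resulting 7x7 Cartan matrix is
[[2, -1, 0, 0, -1, 0, 0], [-1, 2, -1, 0, 0, 0, 0], [0, -1, 2, 0, 0, -1, 0], [0, 0, 0, 2, 0, 0, -1], [-1, 0, 0, 0, 2, 0, -1], [0, 0, -1, 0, 0, 2, 0], [0, 0, 0, -1, -1, 0, 2]].
All simple roots have the same length, so the diagram is simply laced. The associated Dynkin diagram is a chain of 7 nodes with single edges (A_7), so the type is A_7 (the algebra sl(8)).

A_7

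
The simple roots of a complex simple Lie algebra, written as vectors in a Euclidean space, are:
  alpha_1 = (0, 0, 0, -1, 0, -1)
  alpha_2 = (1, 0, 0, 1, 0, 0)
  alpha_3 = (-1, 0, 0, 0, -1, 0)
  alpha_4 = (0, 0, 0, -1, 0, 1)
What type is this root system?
D_4

Compute the Cartan integers a_ij = 2(alpha_i, alpha_j)/(alpha_j, alpha_j); the resulting 4x4 Cartan matrix is
[[2, -1, 0, 0], [-1, 2, -1, -1], [0, -1, 2, 0], [0, -1, 0, 2]].
All simple roots have the same length, so the diagram is simply laced. The associated Dynkin diagram is a chain of 2 nodes with a fork of two nodes at one end (D_4), so the type is D_4 (the algebra so(8)).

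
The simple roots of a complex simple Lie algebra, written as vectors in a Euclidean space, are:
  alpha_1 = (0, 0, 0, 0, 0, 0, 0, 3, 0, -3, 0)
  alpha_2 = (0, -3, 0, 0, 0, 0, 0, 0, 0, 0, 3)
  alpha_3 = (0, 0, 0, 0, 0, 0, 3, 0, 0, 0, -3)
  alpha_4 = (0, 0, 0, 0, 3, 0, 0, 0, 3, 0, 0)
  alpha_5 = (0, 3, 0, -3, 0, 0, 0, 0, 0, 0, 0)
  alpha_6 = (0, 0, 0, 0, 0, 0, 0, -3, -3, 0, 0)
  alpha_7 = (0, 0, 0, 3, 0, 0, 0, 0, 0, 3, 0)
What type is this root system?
A7

Compute the Cartan integers a_ij = 2(alpha_i, alpha_j)/(alpha_j, alpha_j); the resulting 7x7 Cartan matrix is
[[2, 0, 0, 0, 0, -1, -1], [0, 2, -1, 0, -1, 0, 0], [0, -1, 2, 0, 0, 0, 0], [0, 0, 0, 2, 0, -1, 0], [0, -1, 0, 0, 2, 0, -1], [-1, 0, 0, -1, 0, 2, 0], [-1, 0, 0, 0, -1, 0, 2]].
All simple roots have the same length, so the diagram is simply laced. The associated Dynkin diagram is a chain of 7 nodes with single edges (A_7), so the type is A_7 (the algebra sl(8)).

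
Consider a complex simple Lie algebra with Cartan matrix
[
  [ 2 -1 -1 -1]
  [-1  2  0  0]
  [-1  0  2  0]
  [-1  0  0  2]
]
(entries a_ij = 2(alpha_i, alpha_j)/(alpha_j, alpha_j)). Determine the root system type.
The matrix has rank 4 with 2's on the diagonal. Reading the off-diagonal entries as Dynkin edges (a single edge where a_ij = a_ji = -1; a double or triple edge where a_ij * a_ji = 2 or 3), the diagram is a chain of 2 nodes with a fork of two nodes at one end (D_4). One simple-root ordering that puts it in standard form is (alpha_4, alpha_1, alpha_3, alpha_2). So the algebra is type D_4, i.e. so(8).

D_4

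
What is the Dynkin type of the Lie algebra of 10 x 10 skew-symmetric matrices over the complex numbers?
This is so(10) with 10 even, which has dimension 10(10-1)/2 = 45 and rank 10/2 = 5. In the classification of classical Lie algebras, the orthogonal algebra so(2n) in an even number of variables has type D_n; here n = 5, so the Dynkin diagram is a chain of 3 nodes with a fork of two nodes at one end (D_5). Hence the type is D_5.

type D_5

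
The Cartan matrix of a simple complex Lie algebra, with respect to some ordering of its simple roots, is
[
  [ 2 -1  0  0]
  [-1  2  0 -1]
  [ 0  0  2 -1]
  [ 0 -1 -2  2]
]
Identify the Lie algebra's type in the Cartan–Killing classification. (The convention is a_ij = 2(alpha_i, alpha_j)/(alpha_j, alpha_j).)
The matrix has rank 4 with 2's on the diagonal. Reading the off-diagonal entries as Dynkin edges (a single edge where a_ij = a_ji = -1; a double or triple edge where a_ij * a_ji = 2 or 3), the diagram is a chain of 4 nodes with a double edge at one end; the terminal node there is the unique short simple root (B_4). One simple-root ordering that puts it in standard form is (alpha_1, alpha_2, alpha_4, alpha_3). So the algebra is type B_4, i.e. so(9).

B_4 (so(9))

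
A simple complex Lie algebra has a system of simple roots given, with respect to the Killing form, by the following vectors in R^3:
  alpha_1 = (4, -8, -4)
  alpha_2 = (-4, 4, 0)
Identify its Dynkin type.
Compute the Cartan integers a_ij = 2(alpha_i, alpha_j)/(alpha_j, alpha_j); the resulting 2x2 Cartan matrix is
[[2, -3], [-1, 2]].
The roots have two lengths (squared-length ratio 3:1); the short ones are alpha_{2}. The associated Dynkin diagram is two nodes joined by a triple edge (G_2), so the type is G_2.

type G_2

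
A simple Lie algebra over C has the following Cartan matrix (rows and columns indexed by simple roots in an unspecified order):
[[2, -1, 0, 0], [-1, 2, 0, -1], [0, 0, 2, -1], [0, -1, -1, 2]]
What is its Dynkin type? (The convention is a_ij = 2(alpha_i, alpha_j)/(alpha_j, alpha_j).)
The matrix has rank 4 with 2's on the diagonal. Reading the off-diagonal entries as Dynkin edges (a single edge where a_ij = a_ji = -1; a double or triple edge where a_ij * a_ji = 2 or 3), the diagram is a chain of 4 nodes with single edges (A_4). One simple-root ordering that puts it in standard form is (alpha_3, alpha_4, alpha_2, alpha_1). So the algebra is type A_4, i.e. sl(5).

A_4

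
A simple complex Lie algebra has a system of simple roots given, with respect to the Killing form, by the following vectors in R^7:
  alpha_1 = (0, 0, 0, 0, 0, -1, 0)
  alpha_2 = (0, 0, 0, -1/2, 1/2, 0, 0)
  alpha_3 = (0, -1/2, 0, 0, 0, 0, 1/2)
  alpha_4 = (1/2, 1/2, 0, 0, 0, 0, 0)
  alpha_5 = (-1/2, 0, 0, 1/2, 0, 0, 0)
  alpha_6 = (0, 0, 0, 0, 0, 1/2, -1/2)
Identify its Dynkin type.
C_6

Compute the Cartan integers a_ij = 2(alpha_i, alpha_j)/(alpha_j, alpha_j); the resulting 6x6 Cartan matrix is
[[2, 0, 0, 0, 0, -2], [0, 2, 0, 0, -1, 0], [0, 0, 2, -1, 0, -1], [0, 0, -1, 2, -1, 0], [0, -1, 0, -1, 2, 0], [-1, 0, -1, 0, 0, 2]].
The roots have two lengths (squared-length ratio 2:1); the short ones are alpha_{2,3,4,5,6}. The associated Dynkin diagram is a chain of 6 nodes with a double edge at one end; the terminal node there is the unique long simple root (C_6), so the type is C_6 (the algebra sp(12)).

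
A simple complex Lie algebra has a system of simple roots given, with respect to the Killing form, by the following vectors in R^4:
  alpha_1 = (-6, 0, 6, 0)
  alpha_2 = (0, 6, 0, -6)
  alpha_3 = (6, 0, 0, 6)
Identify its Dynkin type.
A_3

Compute the Cartan integers a_ij = 2(alpha_i, alpha_j)/(alpha_j, alpha_j); the resulting 3x3 Cartan matrix is
[[2, 0, -1], [0, 2, -1], [-1, -1, 2]].
All simple roots have the same length, so the diagram is simply laced. The associated Dynkin diagram is a chain of 3 nodes with single edges (A_3), so the type is A_3 (the algebra sl(4)).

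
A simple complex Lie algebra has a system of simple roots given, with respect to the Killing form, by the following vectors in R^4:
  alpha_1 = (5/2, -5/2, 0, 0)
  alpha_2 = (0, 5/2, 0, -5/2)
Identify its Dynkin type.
type A_2

Compute the Cartan integers a_ij = 2(alpha_i, alpha_j)/(alpha_j, alpha_j); the resulting 2x2 Cartan matrix is
[[2, -1], [-1, 2]].
All simple roots have the same length, so the diagram is simply laced. The associated Dynkin diagram is a chain of 2 nodes with single edges (A_2), so the type is A_2 (the algebra sl(3)).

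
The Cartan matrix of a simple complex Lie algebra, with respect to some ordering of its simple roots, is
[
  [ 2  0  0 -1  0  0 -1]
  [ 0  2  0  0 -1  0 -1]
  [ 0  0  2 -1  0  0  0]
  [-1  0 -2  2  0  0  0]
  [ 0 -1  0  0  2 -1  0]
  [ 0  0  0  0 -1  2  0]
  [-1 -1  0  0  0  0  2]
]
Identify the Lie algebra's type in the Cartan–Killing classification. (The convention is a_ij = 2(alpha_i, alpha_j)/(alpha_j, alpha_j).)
The matrix has rank 7 with 2's on the diagonal. Reading the off-diagonal entries as Dynkin edges (a single edge where a_ij = a_ji = -1; a double or triple edge where a_ij * a_ji = 2 or 3), the diagram is a chain of 7 nodes with a double edge at one end; the terminal node there is the unique short simple root (B_7). One simple-root ordering that puts it in standard form is (alpha_6, alpha_5, alpha_2, alpha_7, alpha_1, alpha_4, alpha_3). So the algebra is type B_7, i.e. so(15).

type B_7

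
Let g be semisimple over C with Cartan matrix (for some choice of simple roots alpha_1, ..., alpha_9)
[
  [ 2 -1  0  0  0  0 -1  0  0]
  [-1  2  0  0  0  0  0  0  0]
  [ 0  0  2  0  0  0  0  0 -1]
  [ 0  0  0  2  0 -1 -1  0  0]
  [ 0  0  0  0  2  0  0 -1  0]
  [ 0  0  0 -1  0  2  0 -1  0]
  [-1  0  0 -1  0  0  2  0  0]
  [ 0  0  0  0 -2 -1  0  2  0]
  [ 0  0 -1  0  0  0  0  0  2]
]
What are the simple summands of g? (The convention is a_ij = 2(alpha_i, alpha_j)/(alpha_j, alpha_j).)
The diagram associated to this matrix has two connected components: the simple roots {alpha_3, alpha_9} form a chain of 2 nodes with single edges (A_2), and {alpha_1, alpha_2, alpha_4, alpha_5, alpha_6, alpha_7, alpha_8} form a chain of 7 nodes with a double edge at one end; the terminal node there is the unique short simple root (B_7). A semisimple Lie algebra decomposes uniquely as the direct sum of simple ideals, one per connected component of its Dynkin diagram, so g ≅ A_2 ⊕ B_7 (dimension 8 + 105 = 113).

A_2 ⊕ B_7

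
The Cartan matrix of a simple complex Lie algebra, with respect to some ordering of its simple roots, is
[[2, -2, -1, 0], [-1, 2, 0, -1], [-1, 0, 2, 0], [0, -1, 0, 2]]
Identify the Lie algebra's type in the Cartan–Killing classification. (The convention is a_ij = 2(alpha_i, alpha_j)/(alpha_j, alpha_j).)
The matrix has rank 4 with 2's on the diagonal. Reading the off-diagonal entries as Dynkin edges (a single edge where a_ij = a_ji = -1; a double or triple edge where a_ij * a_ji = 2 or 3), the diagram is a chain of 4 nodes with a double edge between the middle two (F_4). One simple-root ordering that puts it in standard form is (alpha_3, alpha_1, alpha_2, alpha_4). So the algebra is type F_4.

F_4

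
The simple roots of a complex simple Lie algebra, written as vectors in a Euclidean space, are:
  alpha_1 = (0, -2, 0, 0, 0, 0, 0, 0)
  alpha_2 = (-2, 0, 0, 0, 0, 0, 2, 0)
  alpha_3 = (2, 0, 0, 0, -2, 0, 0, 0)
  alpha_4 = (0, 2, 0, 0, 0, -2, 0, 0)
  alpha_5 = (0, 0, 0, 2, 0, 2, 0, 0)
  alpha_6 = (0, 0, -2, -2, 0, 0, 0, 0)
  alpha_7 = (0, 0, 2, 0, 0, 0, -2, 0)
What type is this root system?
type B_7

Compute the Cartan integers a_ij = 2(alpha_i, alpha_j)/(alpha_j, alpha_j); the resulting 7x7 Cartan matrix is
[[2, 0, 0, -1, 0, 0, 0], [0, 2, -1, 0, 0, 0, -1], [0, -1, 2, 0, 0, 0, 0], [-2, 0, 0, 2, -1, 0, 0], [0, 0, 0, -1, 2, -1, 0], [0, 0, 0, 0, -1, 2, -1], [0, -1, 0, 0, 0, -1, 2]].
The roots have two lengths (squared-length ratio 2:1); the short ones are alpha_{1}. The associated Dynkin diagram is a chain of 7 nodes with a double edge at one end; the terminal node there is the unique short simple root (B_7), so the type is B_7 (the algebra so(15)).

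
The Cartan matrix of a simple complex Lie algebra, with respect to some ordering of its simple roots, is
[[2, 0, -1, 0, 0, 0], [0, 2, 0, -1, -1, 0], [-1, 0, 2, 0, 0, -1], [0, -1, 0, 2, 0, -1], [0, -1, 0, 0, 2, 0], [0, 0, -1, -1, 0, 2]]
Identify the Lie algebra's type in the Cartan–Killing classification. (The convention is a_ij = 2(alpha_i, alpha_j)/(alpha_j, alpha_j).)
type A_6

The matrix has rank 6 with 2's on the diagonal. Reading the off-diagonal entries as Dynkin edges (a single edge where a_ij = a_ji = -1; a double or triple edge where a_ij * a_ji = 2 or 3), the diagram is a chain of 6 nodes with single edges (A_6). One simple-root ordering that puts it in standard form is (alpha_5, alpha_2, alpha_4, alpha_6, alpha_3, alpha_1). So the algebra is type A_6, i.e. sl(7).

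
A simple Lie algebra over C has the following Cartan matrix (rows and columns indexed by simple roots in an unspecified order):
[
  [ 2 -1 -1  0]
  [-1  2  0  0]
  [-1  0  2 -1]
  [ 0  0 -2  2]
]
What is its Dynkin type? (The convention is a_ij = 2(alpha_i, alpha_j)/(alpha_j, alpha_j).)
C4

The matrix has rank 4 with 2's on the diagonal. Reading the off-diagonal entries as Dynkin edges (a single edge where a_ij = a_ji = -1; a double or triple edge where a_ij * a_ji = 2 or 3), the diagram is a chain of 4 nodes with a double edge at one end; the terminal node there is the unique long simple root (C_4). One simple-root ordering that puts it in standard form is (alpha_2, alpha_1, alpha_3, alpha_4). So the algebra is type C_4, i.e. sp(8).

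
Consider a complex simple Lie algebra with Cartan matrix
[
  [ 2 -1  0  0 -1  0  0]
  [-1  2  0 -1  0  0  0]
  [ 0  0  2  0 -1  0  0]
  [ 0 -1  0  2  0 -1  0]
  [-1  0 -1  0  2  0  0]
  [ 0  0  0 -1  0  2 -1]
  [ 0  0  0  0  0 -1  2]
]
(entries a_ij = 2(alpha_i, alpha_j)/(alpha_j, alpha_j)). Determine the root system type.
type A_7

The matrix has rank 7 with 2's on the diagonal. Reading the off-diagonal entries as Dynkin edges (a single edge where a_ij = a_ji = -1; a double or triple edge where a_ij * a_ji = 2 or 3), the diagram is a chain of 7 nodes with single edges (A_7). One simple-root ordering that puts it in standard form is (alpha_3, alpha_5, alpha_1, alpha_2, alpha_4, alpha_6, alpha_7). So the algebra is type A_7, i.e. sl(8).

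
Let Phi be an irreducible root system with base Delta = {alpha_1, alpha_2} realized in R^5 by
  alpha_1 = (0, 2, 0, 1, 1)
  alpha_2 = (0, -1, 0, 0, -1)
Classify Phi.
G_2

Compute the Cartan integers a_ij = 2(alpha_i, alpha_j)/(alpha_j, alpha_j); the resulting 2x2 Cartan matrix is
[[2, -3], [-1, 2]].
The roots have two lengths (squared-length ratio 3:1); the short ones are alpha_{2}. The associated Dynkin diagram is two nodes joined by a triple edge (G_2), so the type is G_2.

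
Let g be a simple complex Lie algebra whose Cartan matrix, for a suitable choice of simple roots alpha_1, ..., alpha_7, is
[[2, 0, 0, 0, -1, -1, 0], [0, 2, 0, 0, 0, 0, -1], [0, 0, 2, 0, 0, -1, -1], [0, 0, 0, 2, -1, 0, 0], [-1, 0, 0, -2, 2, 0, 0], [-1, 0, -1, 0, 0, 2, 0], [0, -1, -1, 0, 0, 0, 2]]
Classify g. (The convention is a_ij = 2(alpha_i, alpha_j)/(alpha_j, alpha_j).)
The matrix has rank 7 with 2's on the diagonal. Reading the off-diagonal entries as Dynkin edges (a single edge where a_ij = a_ji = -1; a double or triple edge where a_ij * a_ji = 2 or 3), the diagram is a chain of 7 nodes with a double edge at one end; the terminal node there is the unique short simple root (B_7). One simple-root ordering that puts it in standard form is (alpha_2, alpha_7, alpha_3, alpha_6, alpha_1, alpha_5, alpha_4). So the algebra is type B_7, i.e. so(15).

B7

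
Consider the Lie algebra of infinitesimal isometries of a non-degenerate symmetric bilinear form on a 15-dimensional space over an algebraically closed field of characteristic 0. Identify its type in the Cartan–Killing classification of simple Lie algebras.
This is so(15) with 15 odd, which has dimension 15(15-1)/2 = 105 and rank (15-1)/2 = 7. In the classification of classical Lie algebras, the orthogonal algebra so(2n+1) in an odd number of variables has type B_n; here n = 7, so the Dynkin diagram is a chain of 7 nodes with a double edge at one end; the terminal node there is the unique short simple root (B_7). Hence the type is B_7.

B7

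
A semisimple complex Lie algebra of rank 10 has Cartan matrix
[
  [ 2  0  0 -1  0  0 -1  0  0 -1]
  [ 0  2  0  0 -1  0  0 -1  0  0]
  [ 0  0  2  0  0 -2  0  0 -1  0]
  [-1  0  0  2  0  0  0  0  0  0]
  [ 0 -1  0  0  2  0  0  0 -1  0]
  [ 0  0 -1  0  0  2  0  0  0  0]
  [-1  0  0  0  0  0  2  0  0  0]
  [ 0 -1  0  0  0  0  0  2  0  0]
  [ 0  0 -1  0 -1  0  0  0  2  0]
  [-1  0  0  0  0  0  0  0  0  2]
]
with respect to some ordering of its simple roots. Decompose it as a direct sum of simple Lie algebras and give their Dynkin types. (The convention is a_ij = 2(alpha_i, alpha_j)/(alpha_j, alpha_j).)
The diagram associated to this matrix has two connected components: the simple roots {alpha_2, alpha_3, alpha_5, alpha_6, alpha_8, alpha_9} form a chain of 6 nodes with a double edge at one end; the terminal node there is the unique short simple root (B_6), and {alpha_1, alpha_4, alpha_7, alpha_10} form a chain of 2 nodes with a fork of two nodes at one end (D_4). A semisimple Lie algebra decomposes uniquely as the direct sum of simple ideals, one per connected component of its Dynkin diagram, so g ≅ B_6 ⊕ D_4 (dimension 78 + 28 = 106).

B6 + D4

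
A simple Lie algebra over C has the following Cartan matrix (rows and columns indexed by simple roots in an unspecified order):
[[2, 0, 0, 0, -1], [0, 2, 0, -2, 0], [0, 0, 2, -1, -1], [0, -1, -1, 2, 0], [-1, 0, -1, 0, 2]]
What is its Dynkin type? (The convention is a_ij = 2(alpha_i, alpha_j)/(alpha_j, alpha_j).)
type C_5

The matrix has rank 5 with 2's on the diagonal. Reading the off-diagonal entries as Dynkin edges (a single edge where a_ij = a_ji = -1; a double or triple edge where a_ij * a_ji = 2 or 3), the diagram is a chain of 5 nodes with a double edge at one end; the terminal node there is the unique long simple root (C_5). One simple-root ordering that puts it in standard form is (alpha_1, alpha_5, alpha_3, alpha_4, alpha_2). So the algebra is type C_5, i.e. sp(10).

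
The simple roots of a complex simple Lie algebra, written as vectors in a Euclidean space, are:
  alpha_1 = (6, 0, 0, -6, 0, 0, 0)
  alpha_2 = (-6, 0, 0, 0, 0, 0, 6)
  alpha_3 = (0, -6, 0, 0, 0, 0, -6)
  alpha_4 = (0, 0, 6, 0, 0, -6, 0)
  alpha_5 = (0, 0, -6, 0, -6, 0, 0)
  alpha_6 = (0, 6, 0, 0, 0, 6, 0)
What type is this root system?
A_6 (sl(7))

Compute the Cartan integers a_ij = 2(alpha_i, alpha_j)/(alpha_j, alpha_j); the resulting 6x6 Cartan matrix is
[[2, -1, 0, 0, 0, 0], [-1, 2, -1, 0, 0, 0], [0, -1, 2, 0, 0, -1], [0, 0, 0, 2, -1, -1], [0, 0, 0, -1, 2, 0], [0, 0, -1, -1, 0, 2]].
All simple roots have the same length, so the diagram is simply laced. The associated Dynkin diagram is a chain of 6 nodes with single edges (A_6), so the type is A_6 (the algebra sl(7)).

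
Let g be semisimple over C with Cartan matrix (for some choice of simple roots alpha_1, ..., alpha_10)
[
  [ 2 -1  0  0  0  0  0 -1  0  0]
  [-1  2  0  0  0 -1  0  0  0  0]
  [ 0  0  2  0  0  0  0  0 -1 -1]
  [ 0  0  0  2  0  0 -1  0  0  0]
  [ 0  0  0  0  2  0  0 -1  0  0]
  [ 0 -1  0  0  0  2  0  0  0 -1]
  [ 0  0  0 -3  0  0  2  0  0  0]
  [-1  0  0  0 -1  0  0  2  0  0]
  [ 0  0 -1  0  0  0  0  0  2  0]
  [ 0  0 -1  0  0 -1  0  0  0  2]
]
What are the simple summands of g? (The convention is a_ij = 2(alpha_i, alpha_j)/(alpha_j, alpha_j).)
A_8 ⊕ G_2

The diagram associated to this matrix has two connected components: the simple roots {alpha_1, alpha_2, alpha_3, alpha_5, alpha_6, alpha_8, alpha_9, alpha_10} form a chain of 8 nodes with single edges (A_8), and {alpha_4, alpha_7} form two nodes joined by a triple edge (G_2). A semisimple Lie algebra decomposes uniquely as the direct sum of simple ideals, one per connected component of its Dynkin diagram, so g ≅ A_8 ⊕ G_2 (dimension 80 + 14 = 94).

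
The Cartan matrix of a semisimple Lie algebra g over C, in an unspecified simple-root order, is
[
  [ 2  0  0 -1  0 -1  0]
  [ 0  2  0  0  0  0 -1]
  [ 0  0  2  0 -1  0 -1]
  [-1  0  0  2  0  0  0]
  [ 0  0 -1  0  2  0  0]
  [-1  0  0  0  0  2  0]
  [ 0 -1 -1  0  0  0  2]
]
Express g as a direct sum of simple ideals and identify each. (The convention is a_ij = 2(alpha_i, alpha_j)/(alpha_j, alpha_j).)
A_3 ⊕ A_4

The diagram associated to this matrix has two connected components: the simple roots {alpha_1, alpha_4, alpha_6} form a chain of 3 nodes with single edges (A_3), and {alpha_2, alpha_3, alpha_5, alpha_7} form a chain of 4 nodes with single edges (A_4). A semisimple Lie algebra decomposes uniquely as the direct sum of simple ideals, one per connected component of its Dynkin diagram, so g ≅ A_3 ⊕ A_4 (dimension 15 + 24 = 39).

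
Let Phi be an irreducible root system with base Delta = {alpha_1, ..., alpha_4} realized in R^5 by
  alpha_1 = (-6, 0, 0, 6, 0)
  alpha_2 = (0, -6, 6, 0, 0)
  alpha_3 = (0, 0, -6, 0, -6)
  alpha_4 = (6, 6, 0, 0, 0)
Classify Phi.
type A_4

Compute the Cartan integers a_ij = 2(alpha_i, alpha_j)/(alpha_j, alpha_j); the resulting 4x4 Cartan matrix is
[[2, 0, 0, -1], [0, 2, -1, -1], [0, -1, 2, 0], [-1, -1, 0, 2]].
All simple roots have the same length, so the diagram is simply laced. The associated Dynkin diagram is a chain of 4 nodes with single edges (A_4), so the type is A_4 (the algebra sl(5)).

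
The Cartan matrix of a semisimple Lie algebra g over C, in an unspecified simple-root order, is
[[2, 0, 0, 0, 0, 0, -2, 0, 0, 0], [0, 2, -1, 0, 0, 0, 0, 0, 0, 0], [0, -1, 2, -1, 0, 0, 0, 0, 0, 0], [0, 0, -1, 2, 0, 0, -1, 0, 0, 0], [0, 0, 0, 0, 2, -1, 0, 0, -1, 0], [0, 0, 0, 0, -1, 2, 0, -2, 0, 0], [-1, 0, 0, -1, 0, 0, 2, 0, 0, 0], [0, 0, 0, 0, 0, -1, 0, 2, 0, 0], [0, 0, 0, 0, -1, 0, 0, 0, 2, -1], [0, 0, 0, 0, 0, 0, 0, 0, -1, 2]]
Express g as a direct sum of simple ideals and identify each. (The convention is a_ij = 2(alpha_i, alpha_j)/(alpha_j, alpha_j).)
The diagram associated to this matrix has two connected components: the simple roots {alpha_5, alpha_6, alpha_8, alpha_9, alpha_10} form a chain of 5 nodes with a double edge at one end; the terminal node there is the unique short simple root (B_5), and {alpha_1, alpha_2, alpha_3, alpha_4, alpha_7} form a chain of 5 nodes with a double edge at one end; the terminal node there is the unique long simple root (C_5). A semisimple Lie algebra decomposes uniquely as the direct sum of simple ideals, one per connected component of its Dynkin diagram, so g ≅ B_5 ⊕ C_5 (dimension 55 + 55 = 110).

B_5 + C_5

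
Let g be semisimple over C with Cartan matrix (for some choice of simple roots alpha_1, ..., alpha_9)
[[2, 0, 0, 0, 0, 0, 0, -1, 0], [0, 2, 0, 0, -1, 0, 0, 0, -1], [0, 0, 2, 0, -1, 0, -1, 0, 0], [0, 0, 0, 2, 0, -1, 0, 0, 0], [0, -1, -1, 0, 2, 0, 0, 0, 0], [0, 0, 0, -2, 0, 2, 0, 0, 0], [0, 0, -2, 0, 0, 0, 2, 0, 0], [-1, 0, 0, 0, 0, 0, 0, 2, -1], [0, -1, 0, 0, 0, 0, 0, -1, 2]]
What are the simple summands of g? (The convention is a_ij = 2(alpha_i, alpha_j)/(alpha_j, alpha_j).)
type B_2 ⊕ type C_7

The diagram associated to this matrix has two connected components: the simple roots {alpha_4, alpha_6} form a chain of 2 nodes with a double edge at one end; the terminal node there is the unique short simple root (B_2), and {alpha_1, alpha_2, alpha_3, alpha_5, alpha_7, alpha_8, alpha_9} form a chain of 7 nodes with a double edge at one end; the terminal node there is the unique long simple root (C_7). A semisimple Lie algebra decomposes uniquely as the direct sum of simple ideals, one per connected component of its Dynkin diagram, so g ≅ B_2 ⊕ C_7 (dimension 10 + 105 = 115).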